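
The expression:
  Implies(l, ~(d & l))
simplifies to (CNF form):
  ~d | ~l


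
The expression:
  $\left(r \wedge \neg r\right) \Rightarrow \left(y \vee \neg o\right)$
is always true.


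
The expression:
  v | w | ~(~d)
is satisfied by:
  {d: True, v: True, w: True}
  {d: True, v: True, w: False}
  {d: True, w: True, v: False}
  {d: True, w: False, v: False}
  {v: True, w: True, d: False}
  {v: True, w: False, d: False}
  {w: True, v: False, d: False}


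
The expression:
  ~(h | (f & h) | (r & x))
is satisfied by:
  {h: False, x: False, r: False}
  {r: True, h: False, x: False}
  {x: True, h: False, r: False}


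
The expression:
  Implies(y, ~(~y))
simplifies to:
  True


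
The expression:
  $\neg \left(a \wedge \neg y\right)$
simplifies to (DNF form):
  $y \vee \neg a$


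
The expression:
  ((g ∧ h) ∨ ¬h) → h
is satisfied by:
  {h: True}


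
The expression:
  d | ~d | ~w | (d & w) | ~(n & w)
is always true.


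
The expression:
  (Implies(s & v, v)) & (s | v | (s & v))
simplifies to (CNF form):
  s | v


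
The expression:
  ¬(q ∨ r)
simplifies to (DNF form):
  ¬q ∧ ¬r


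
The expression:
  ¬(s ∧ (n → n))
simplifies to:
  ¬s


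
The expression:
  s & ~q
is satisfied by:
  {s: True, q: False}


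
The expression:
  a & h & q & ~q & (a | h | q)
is never true.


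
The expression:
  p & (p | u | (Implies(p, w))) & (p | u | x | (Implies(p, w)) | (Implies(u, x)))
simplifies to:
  p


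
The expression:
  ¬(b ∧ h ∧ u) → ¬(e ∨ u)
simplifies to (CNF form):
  (b ∨ ¬u) ∧ (h ∨ ¬u) ∧ (u ∨ ¬e)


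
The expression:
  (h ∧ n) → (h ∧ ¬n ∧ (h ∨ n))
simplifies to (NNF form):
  ¬h ∨ ¬n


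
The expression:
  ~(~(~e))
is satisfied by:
  {e: False}


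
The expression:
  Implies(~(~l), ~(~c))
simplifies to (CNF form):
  c | ~l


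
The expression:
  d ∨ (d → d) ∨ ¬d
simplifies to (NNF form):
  True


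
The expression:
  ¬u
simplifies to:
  ¬u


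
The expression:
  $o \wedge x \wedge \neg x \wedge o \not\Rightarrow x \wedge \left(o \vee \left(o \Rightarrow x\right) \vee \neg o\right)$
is never true.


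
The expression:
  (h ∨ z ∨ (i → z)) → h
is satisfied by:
  {h: True, i: True, z: False}
  {h: True, i: False, z: False}
  {z: True, h: True, i: True}
  {z: True, h: True, i: False}
  {i: True, z: False, h: False}


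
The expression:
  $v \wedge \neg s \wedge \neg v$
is never true.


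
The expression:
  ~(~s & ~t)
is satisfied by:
  {t: True, s: True}
  {t: True, s: False}
  {s: True, t: False}


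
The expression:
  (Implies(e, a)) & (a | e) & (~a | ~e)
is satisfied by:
  {a: True, e: False}


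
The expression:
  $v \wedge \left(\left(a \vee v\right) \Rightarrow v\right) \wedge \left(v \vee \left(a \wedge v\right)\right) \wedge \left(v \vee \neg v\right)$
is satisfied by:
  {v: True}


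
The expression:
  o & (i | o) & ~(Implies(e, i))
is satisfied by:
  {e: True, o: True, i: False}


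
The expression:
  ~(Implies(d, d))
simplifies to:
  False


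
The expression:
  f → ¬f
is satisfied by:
  {f: False}


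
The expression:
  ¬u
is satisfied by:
  {u: False}


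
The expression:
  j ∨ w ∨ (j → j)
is always true.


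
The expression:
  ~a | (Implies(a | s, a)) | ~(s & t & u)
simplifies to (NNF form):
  True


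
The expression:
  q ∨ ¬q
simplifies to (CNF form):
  True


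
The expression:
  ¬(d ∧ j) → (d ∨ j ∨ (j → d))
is always true.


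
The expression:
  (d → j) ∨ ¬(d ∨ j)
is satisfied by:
  {j: True, d: False}
  {d: False, j: False}
  {d: True, j: True}


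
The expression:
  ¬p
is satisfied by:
  {p: False}


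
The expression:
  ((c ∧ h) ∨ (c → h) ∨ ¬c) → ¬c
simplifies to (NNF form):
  ¬c ∨ ¬h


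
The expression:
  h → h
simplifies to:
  True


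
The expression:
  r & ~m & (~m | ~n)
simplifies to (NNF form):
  r & ~m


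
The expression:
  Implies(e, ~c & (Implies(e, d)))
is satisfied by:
  {d: True, e: False, c: False}
  {d: False, e: False, c: False}
  {c: True, d: True, e: False}
  {c: True, d: False, e: False}
  {e: True, d: True, c: False}


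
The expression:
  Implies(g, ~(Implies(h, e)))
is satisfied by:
  {h: True, e: False, g: False}
  {e: False, g: False, h: False}
  {h: True, e: True, g: False}
  {e: True, h: False, g: False}
  {g: True, h: True, e: False}


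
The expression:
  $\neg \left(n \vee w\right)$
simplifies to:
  $\neg n \wedge \neg w$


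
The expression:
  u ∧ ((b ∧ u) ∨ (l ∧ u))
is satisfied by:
  {b: True, l: True, u: True}
  {b: True, u: True, l: False}
  {l: True, u: True, b: False}


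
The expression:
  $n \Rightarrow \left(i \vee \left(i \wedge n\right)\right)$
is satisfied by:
  {i: True, n: False}
  {n: False, i: False}
  {n: True, i: True}


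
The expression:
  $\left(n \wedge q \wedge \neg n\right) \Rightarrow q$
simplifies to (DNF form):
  $\text{True}$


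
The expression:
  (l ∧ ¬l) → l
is always true.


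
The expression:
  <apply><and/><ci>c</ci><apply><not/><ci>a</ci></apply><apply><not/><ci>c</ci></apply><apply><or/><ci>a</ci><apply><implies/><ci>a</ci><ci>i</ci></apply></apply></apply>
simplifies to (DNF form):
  <false/>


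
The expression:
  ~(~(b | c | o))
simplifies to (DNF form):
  b | c | o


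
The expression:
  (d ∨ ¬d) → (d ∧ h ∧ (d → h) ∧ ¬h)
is never true.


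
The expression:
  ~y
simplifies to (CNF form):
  ~y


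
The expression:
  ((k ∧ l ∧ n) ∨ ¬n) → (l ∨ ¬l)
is always true.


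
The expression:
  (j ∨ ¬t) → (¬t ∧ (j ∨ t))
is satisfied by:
  {t: True, j: False}
  {j: True, t: False}


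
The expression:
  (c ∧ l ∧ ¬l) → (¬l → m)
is always true.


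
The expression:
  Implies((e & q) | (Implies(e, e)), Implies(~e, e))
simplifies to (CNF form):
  e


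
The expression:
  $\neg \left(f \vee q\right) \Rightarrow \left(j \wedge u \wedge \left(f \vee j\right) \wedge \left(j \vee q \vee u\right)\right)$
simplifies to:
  $f \vee q \vee \left(j \wedge u\right)$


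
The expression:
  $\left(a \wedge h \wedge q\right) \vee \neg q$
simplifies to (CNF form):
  $\left(a \vee \neg q\right) \wedge \left(h \vee \neg q\right)$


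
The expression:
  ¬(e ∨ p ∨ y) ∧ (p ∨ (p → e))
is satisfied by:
  {e: False, p: False, y: False}


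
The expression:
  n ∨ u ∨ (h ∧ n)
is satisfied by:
  {n: True, u: True}
  {n: True, u: False}
  {u: True, n: False}


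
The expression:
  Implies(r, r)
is always true.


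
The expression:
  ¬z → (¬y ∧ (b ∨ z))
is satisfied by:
  {b: True, z: True, y: False}
  {z: True, y: False, b: False}
  {b: True, z: True, y: True}
  {z: True, y: True, b: False}
  {b: True, y: False, z: False}


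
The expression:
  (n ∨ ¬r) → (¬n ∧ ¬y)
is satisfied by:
  {r: True, n: False, y: False}
  {n: False, y: False, r: False}
  {r: True, y: True, n: False}


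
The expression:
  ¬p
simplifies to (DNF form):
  ¬p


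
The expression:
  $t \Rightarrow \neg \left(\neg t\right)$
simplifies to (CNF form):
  $\text{True}$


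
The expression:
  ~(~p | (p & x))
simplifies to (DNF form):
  p & ~x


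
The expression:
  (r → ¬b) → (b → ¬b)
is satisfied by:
  {r: True, b: False}
  {b: False, r: False}
  {b: True, r: True}


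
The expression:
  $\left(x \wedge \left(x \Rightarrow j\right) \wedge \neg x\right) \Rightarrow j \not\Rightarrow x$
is always true.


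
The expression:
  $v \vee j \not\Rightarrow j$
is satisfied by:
  {v: True}


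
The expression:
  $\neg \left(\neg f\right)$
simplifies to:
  $f$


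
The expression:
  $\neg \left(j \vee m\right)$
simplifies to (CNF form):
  $\neg j \wedge \neg m$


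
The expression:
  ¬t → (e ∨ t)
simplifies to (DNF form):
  e ∨ t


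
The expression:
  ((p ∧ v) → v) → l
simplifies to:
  l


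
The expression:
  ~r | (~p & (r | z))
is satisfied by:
  {p: False, r: False}
  {r: True, p: False}
  {p: True, r: False}


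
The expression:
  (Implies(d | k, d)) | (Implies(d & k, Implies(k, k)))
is always true.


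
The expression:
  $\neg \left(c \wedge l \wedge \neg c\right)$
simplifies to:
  $\text{True}$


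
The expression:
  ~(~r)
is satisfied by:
  {r: True}


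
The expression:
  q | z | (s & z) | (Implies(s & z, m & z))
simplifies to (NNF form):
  True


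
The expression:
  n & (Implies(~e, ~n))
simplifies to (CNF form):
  e & n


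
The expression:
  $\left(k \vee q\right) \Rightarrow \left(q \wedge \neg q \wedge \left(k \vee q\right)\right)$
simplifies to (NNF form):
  $\neg k \wedge \neg q$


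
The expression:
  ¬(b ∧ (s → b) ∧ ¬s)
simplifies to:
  s ∨ ¬b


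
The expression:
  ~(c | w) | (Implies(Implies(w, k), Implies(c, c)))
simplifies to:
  True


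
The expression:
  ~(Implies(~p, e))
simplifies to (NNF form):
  ~e & ~p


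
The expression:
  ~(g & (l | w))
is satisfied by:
  {w: False, g: False, l: False}
  {l: True, w: False, g: False}
  {w: True, l: False, g: False}
  {l: True, w: True, g: False}
  {g: True, l: False, w: False}


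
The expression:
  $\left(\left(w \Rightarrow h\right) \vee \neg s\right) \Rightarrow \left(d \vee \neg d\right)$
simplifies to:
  $\text{True}$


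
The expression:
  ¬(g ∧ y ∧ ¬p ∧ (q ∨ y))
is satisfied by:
  {p: True, g: False, y: False}
  {g: False, y: False, p: False}
  {y: True, p: True, g: False}
  {y: True, g: False, p: False}
  {p: True, g: True, y: False}
  {g: True, p: False, y: False}
  {y: True, g: True, p: True}


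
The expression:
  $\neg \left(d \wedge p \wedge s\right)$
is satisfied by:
  {s: False, p: False, d: False}
  {d: True, s: False, p: False}
  {p: True, s: False, d: False}
  {d: True, p: True, s: False}
  {s: True, d: False, p: False}
  {d: True, s: True, p: False}
  {p: True, s: True, d: False}


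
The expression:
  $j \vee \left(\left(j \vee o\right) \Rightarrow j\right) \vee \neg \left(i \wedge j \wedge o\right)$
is always true.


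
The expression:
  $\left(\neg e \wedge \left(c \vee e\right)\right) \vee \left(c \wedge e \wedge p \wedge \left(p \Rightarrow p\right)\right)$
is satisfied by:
  {c: True, p: True, e: False}
  {c: True, e: False, p: False}
  {c: True, p: True, e: True}


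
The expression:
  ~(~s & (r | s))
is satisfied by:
  {s: True, r: False}
  {r: False, s: False}
  {r: True, s: True}


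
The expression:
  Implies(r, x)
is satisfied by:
  {x: True, r: False}
  {r: False, x: False}
  {r: True, x: True}


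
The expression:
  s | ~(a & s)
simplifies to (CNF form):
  True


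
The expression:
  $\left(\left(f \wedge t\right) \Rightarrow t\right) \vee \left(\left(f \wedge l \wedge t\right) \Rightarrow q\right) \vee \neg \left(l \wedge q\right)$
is always true.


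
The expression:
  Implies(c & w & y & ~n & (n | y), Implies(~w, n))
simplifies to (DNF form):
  True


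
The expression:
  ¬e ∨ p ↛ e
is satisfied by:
  {e: False}


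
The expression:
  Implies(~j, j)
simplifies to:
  j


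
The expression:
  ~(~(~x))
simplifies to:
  ~x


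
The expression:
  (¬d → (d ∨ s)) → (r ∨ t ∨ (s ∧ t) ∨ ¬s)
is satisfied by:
  {r: True, t: True, s: False}
  {r: True, s: False, t: False}
  {t: True, s: False, r: False}
  {t: False, s: False, r: False}
  {r: True, t: True, s: True}
  {r: True, s: True, t: False}
  {t: True, s: True, r: False}


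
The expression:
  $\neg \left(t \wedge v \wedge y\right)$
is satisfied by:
  {v: False, t: False, y: False}
  {y: True, v: False, t: False}
  {t: True, v: False, y: False}
  {y: True, t: True, v: False}
  {v: True, y: False, t: False}
  {y: True, v: True, t: False}
  {t: True, v: True, y: False}


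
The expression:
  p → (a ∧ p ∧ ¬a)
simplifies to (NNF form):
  ¬p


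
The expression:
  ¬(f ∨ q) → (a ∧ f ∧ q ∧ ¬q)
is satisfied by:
  {q: True, f: True}
  {q: True, f: False}
  {f: True, q: False}


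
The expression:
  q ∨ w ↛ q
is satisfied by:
  {q: True, w: True}
  {q: True, w: False}
  {w: True, q: False}


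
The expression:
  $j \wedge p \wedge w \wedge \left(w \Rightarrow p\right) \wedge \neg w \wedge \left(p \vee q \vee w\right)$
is never true.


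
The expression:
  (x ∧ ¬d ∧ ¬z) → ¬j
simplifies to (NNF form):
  d ∨ z ∨ ¬j ∨ ¬x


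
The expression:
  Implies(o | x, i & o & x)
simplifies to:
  (i | ~x) & (o | ~x) & (x | ~o)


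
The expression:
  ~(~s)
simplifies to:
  s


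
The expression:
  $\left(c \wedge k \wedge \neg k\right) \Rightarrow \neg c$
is always true.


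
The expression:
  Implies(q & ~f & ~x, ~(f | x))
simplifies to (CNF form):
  True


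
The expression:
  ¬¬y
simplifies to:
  y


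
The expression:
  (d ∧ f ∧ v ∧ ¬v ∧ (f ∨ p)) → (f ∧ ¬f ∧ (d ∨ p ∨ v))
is always true.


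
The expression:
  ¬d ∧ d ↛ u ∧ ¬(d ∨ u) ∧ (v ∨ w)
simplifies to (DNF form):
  False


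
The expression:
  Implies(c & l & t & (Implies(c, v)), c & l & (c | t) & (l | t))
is always true.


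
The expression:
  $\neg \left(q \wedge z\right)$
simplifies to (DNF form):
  $\neg q \vee \neg z$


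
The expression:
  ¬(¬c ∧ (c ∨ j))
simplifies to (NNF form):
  c ∨ ¬j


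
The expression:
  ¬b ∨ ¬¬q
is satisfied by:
  {q: True, b: False}
  {b: False, q: False}
  {b: True, q: True}


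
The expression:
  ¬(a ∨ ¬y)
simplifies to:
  y ∧ ¬a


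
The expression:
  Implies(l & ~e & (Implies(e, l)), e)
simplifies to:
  e | ~l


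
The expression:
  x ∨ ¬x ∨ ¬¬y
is always true.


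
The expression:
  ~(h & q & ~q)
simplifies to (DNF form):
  True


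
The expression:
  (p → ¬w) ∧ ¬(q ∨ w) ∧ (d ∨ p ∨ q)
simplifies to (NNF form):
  ¬q ∧ ¬w ∧ (d ∨ p)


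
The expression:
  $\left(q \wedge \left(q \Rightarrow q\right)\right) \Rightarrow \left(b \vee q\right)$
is always true.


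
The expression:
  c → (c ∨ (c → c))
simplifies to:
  True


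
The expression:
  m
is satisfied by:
  {m: True}


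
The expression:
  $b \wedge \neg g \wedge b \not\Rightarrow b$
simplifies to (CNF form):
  $\text{False}$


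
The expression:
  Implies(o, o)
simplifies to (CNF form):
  True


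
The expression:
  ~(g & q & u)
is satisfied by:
  {g: False, u: False, q: False}
  {q: True, g: False, u: False}
  {u: True, g: False, q: False}
  {q: True, u: True, g: False}
  {g: True, q: False, u: False}
  {q: True, g: True, u: False}
  {u: True, g: True, q: False}


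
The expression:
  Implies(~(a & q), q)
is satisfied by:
  {q: True}


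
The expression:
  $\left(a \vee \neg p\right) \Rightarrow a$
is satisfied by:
  {a: True, p: True}
  {a: True, p: False}
  {p: True, a: False}


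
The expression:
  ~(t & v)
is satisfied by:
  {v: False, t: False}
  {t: True, v: False}
  {v: True, t: False}


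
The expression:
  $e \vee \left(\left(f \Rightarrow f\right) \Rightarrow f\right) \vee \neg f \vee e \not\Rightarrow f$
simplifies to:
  $\text{True}$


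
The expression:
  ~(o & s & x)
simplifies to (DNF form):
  ~o | ~s | ~x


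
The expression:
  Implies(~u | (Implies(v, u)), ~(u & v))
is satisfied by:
  {u: False, v: False}
  {v: True, u: False}
  {u: True, v: False}


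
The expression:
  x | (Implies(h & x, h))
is always true.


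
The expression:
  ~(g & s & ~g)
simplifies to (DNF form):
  True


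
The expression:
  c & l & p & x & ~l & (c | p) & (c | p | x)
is never true.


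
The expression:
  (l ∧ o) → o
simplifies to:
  True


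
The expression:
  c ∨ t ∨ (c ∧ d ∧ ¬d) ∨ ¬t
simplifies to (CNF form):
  True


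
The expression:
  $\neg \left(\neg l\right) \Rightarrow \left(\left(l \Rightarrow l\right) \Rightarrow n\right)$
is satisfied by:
  {n: True, l: False}
  {l: False, n: False}
  {l: True, n: True}


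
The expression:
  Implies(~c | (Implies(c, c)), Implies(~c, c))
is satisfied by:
  {c: True}


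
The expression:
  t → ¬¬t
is always true.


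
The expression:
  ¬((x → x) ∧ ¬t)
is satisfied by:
  {t: True}


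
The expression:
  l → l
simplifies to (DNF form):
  True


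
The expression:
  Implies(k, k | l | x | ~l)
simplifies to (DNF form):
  True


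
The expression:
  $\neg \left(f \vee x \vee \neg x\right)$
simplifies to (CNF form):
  $\text{False}$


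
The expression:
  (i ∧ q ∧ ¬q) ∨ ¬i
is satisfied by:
  {i: False}


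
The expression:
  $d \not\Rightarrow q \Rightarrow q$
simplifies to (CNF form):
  $q \vee \neg d$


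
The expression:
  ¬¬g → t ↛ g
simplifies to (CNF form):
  ¬g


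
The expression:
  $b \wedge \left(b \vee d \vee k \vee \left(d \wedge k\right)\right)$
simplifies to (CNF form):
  $b$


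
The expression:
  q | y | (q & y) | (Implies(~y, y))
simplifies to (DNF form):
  q | y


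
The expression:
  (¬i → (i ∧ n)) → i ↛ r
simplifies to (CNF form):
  ¬i ∨ ¬r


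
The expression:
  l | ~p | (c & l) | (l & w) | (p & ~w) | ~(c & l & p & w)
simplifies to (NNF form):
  True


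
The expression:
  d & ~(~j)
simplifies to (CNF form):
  d & j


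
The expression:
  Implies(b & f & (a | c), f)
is always true.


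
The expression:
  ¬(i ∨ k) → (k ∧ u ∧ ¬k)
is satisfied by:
  {i: True, k: True}
  {i: True, k: False}
  {k: True, i: False}


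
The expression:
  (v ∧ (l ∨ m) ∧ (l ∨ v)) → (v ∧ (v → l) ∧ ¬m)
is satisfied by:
  {m: False, v: False}
  {v: True, m: False}
  {m: True, v: False}


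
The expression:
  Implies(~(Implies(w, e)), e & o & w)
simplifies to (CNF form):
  e | ~w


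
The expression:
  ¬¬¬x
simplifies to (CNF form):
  ¬x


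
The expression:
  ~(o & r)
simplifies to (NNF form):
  ~o | ~r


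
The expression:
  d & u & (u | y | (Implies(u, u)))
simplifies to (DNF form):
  d & u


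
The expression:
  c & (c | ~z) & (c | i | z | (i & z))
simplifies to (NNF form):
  c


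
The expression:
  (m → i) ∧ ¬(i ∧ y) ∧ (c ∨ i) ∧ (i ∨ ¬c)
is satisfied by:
  {i: True, y: False}


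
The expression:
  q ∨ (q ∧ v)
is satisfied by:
  {q: True}


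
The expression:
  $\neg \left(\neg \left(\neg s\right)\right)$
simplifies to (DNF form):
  $\neg s$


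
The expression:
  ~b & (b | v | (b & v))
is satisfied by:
  {v: True, b: False}


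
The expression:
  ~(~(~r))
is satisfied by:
  {r: False}


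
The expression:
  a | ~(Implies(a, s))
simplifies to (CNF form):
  a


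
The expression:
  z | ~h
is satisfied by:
  {z: True, h: False}
  {h: False, z: False}
  {h: True, z: True}


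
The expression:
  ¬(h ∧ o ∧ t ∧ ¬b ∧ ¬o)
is always true.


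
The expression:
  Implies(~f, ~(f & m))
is always true.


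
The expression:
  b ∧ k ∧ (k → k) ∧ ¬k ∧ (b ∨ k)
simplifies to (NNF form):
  False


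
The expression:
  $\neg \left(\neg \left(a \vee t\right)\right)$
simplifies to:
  $a \vee t$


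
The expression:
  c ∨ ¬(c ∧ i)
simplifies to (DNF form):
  True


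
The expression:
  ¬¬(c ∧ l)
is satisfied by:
  {c: True, l: True}


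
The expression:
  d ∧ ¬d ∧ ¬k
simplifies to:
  False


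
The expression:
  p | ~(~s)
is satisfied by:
  {p: True, s: True}
  {p: True, s: False}
  {s: True, p: False}


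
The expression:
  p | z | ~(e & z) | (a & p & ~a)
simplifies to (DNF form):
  True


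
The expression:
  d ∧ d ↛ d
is never true.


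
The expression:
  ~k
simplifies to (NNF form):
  ~k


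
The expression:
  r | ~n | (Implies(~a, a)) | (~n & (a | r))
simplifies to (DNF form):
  a | r | ~n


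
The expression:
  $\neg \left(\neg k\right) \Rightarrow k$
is always true.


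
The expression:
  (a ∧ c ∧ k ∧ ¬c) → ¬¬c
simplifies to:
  True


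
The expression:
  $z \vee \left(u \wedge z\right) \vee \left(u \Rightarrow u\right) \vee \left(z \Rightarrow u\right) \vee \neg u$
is always true.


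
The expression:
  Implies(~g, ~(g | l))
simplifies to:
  g | ~l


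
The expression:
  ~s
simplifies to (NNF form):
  ~s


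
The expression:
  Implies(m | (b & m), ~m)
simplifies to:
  ~m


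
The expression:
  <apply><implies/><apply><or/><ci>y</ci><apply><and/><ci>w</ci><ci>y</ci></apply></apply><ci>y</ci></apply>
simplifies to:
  <true/>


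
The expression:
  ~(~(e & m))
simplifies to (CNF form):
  e & m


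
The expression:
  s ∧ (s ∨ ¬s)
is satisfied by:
  {s: True}


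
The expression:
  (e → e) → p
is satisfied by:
  {p: True}


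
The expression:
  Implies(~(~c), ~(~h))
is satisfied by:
  {h: True, c: False}
  {c: False, h: False}
  {c: True, h: True}


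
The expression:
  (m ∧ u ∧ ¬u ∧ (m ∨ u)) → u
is always true.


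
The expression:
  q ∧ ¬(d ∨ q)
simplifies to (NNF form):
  False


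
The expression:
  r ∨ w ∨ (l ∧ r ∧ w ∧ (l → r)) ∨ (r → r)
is always true.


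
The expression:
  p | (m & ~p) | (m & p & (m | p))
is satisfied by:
  {m: True, p: True}
  {m: True, p: False}
  {p: True, m: False}


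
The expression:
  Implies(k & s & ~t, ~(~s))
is always true.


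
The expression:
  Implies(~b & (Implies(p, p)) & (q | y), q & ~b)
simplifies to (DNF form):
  b | q | ~y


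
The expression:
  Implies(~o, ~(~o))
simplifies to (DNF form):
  o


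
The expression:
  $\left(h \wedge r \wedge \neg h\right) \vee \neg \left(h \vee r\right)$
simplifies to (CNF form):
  $\neg h \wedge \neg r$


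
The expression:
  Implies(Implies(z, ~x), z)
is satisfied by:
  {z: True}


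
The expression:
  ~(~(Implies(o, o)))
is always true.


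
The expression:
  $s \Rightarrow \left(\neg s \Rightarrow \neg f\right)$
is always true.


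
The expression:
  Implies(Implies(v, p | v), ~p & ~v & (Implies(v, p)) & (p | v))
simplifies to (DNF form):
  False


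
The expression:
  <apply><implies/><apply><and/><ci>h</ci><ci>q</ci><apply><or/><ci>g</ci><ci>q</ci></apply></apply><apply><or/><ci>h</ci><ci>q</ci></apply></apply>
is always true.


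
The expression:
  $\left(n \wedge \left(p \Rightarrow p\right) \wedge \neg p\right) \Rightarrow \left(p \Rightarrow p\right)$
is always true.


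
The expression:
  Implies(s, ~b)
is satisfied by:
  {s: False, b: False}
  {b: True, s: False}
  {s: True, b: False}


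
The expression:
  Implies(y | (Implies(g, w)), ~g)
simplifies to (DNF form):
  ~g | (~w & ~y)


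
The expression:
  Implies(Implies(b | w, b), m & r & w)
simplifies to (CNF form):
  w & (m | ~b) & (r | ~b)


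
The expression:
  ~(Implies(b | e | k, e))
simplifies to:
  ~e & (b | k)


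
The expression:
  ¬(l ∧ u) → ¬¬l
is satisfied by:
  {l: True}


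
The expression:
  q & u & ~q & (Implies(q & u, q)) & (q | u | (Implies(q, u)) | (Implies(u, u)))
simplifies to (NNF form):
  False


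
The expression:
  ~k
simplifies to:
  ~k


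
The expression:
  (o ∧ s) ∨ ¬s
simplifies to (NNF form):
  o ∨ ¬s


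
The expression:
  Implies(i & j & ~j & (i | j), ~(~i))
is always true.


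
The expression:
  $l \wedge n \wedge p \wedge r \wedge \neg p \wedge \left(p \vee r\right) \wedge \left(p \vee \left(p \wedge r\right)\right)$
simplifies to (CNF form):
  $\text{False}$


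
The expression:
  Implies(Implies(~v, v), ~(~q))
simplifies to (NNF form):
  q | ~v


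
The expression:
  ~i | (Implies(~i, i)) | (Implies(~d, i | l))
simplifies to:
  True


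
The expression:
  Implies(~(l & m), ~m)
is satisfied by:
  {l: True, m: False}
  {m: False, l: False}
  {m: True, l: True}


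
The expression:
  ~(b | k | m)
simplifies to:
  ~b & ~k & ~m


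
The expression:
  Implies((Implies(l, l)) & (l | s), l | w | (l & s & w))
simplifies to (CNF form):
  l | w | ~s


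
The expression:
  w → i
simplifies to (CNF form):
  i ∨ ¬w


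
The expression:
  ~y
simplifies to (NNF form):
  ~y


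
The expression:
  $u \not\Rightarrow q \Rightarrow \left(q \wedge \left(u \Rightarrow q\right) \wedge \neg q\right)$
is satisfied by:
  {q: True, u: False}
  {u: False, q: False}
  {u: True, q: True}


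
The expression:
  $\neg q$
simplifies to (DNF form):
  $\neg q$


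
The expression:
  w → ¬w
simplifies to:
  ¬w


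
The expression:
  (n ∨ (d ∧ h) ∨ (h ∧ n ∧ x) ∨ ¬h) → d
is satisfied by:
  {d: True, h: True, n: False}
  {d: True, n: False, h: False}
  {d: True, h: True, n: True}
  {d: True, n: True, h: False}
  {h: True, n: False, d: False}


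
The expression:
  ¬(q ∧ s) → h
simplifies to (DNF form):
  h ∨ (q ∧ s)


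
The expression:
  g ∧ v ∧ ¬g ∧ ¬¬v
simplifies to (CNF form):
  False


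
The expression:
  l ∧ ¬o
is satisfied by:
  {l: True, o: False}


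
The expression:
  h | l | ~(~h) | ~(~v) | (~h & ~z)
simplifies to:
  h | l | v | ~z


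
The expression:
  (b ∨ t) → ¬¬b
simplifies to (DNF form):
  b ∨ ¬t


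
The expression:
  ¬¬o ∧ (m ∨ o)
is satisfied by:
  {o: True}


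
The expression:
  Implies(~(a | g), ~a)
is always true.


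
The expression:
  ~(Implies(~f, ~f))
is never true.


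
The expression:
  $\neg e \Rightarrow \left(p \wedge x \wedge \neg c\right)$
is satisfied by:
  {e: True, p: True, x: True, c: False}
  {e: True, p: True, x: False, c: False}
  {e: True, x: True, c: False, p: False}
  {e: True, x: False, c: False, p: False}
  {e: True, p: True, c: True, x: True}
  {e: True, p: True, c: True, x: False}
  {e: True, c: True, x: True, p: False}
  {e: True, c: True, x: False, p: False}
  {p: True, c: False, x: True, e: False}


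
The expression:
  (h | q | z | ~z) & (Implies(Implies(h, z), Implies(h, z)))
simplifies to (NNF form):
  True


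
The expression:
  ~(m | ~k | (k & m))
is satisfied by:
  {k: True, m: False}


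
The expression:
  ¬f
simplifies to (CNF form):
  ¬f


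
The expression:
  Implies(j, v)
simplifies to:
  v | ~j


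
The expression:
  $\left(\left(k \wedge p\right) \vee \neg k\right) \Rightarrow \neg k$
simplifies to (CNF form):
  $\neg k \vee \neg p$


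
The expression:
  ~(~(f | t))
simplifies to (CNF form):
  f | t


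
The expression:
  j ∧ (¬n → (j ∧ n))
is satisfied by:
  {j: True, n: True}


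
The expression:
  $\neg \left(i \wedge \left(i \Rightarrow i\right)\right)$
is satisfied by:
  {i: False}


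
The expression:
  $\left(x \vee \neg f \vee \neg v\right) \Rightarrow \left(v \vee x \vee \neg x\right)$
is always true.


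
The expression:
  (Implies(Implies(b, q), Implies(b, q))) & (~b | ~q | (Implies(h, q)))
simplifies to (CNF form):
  True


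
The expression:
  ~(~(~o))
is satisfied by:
  {o: False}


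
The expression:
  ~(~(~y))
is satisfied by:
  {y: False}


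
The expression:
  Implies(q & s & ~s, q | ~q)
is always true.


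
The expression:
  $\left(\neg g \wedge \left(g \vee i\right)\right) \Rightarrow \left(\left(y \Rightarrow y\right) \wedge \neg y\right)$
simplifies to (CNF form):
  $g \vee \neg i \vee \neg y$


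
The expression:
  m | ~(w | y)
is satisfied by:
  {m: True, y: False, w: False}
  {m: True, w: True, y: False}
  {m: True, y: True, w: False}
  {m: True, w: True, y: True}
  {w: False, y: False, m: False}


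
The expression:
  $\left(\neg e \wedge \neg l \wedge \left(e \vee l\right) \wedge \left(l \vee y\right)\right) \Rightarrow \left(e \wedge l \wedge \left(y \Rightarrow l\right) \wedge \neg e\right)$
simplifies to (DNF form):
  $\text{True}$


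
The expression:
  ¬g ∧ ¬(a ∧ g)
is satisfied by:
  {g: False}


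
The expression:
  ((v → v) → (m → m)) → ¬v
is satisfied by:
  {v: False}


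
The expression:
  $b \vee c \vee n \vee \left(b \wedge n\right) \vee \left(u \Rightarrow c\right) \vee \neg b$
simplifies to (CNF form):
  $\text{True}$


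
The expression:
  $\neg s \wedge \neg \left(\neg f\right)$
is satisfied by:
  {f: True, s: False}


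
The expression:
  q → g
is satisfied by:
  {g: True, q: False}
  {q: False, g: False}
  {q: True, g: True}


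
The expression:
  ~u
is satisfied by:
  {u: False}


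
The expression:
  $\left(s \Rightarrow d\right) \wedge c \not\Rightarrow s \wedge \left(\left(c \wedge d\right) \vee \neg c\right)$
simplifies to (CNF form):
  $c \wedge d \wedge \neg s$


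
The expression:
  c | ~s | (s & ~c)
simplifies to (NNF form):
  True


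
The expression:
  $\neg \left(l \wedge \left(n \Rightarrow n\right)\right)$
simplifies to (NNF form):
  $\neg l$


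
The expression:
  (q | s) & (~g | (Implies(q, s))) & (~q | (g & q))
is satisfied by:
  {g: True, s: True, q: False}
  {s: True, q: False, g: False}
  {q: True, g: True, s: True}


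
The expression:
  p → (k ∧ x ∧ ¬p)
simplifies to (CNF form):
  ¬p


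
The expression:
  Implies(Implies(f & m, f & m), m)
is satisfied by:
  {m: True}


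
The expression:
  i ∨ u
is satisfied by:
  {i: True, u: True}
  {i: True, u: False}
  {u: True, i: False}


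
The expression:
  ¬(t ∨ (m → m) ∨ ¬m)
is never true.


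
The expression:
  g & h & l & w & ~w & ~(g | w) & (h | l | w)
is never true.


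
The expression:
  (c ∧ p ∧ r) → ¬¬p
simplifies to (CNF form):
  True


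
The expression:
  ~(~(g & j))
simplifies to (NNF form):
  g & j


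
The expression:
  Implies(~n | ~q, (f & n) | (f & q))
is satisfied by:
  {n: True, q: True, f: True}
  {n: True, q: True, f: False}
  {n: True, f: True, q: False}
  {q: True, f: True, n: False}


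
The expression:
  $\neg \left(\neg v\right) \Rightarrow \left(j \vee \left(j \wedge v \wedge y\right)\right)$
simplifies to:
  $j \vee \neg v$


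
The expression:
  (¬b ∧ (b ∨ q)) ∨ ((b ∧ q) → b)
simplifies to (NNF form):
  True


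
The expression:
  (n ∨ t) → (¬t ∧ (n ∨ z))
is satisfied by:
  {t: False}


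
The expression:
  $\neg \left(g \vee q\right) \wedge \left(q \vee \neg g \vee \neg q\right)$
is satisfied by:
  {q: False, g: False}


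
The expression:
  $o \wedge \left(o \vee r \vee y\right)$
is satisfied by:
  {o: True}


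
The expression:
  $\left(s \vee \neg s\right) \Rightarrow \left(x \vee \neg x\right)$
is always true.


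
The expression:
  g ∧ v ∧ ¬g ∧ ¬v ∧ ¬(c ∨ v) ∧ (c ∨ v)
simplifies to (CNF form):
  False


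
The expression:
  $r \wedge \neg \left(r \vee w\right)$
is never true.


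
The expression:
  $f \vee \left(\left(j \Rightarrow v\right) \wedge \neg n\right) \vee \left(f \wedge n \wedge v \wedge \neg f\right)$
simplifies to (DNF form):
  $f \vee \left(v \wedge \neg n\right) \vee \left(\neg j \wedge \neg n\right)$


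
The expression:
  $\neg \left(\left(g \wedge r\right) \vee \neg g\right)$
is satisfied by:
  {g: True, r: False}


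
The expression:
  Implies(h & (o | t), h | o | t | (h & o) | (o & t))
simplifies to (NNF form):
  True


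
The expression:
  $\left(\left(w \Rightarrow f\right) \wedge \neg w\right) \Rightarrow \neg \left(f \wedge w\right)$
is always true.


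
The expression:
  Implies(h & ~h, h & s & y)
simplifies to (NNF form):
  True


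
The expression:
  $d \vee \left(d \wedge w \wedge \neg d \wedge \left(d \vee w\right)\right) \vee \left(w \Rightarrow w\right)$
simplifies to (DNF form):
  $\text{True}$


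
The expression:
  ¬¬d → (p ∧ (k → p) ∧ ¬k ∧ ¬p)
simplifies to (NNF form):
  ¬d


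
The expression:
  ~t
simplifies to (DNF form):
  ~t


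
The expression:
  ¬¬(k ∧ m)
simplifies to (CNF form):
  k ∧ m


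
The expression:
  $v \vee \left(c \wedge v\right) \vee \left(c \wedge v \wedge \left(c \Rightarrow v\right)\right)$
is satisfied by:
  {v: True}


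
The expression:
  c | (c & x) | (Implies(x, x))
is always true.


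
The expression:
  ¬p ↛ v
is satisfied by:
  {v: True, p: False}
  {p: False, v: False}
  {p: True, v: True}


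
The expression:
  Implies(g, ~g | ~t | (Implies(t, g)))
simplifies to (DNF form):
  True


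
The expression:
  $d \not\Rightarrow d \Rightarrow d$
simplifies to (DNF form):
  $\text{True}$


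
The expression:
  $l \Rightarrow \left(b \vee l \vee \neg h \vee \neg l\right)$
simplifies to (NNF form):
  $\text{True}$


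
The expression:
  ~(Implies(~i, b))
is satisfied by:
  {i: False, b: False}


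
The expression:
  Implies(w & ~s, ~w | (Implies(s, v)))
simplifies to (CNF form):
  True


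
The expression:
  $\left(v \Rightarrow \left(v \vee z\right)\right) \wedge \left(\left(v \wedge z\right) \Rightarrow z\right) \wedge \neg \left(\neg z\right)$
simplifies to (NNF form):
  $z$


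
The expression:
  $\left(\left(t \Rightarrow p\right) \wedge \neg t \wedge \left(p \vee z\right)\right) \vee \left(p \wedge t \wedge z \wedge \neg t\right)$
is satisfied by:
  {z: True, p: True, t: False}
  {z: True, p: False, t: False}
  {p: True, z: False, t: False}


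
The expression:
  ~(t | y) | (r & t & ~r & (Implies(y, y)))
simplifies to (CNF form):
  ~t & ~y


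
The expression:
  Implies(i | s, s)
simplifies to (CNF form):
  s | ~i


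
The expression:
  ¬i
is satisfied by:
  {i: False}


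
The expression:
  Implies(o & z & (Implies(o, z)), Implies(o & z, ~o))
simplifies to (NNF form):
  ~o | ~z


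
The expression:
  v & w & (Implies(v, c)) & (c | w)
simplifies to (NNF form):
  c & v & w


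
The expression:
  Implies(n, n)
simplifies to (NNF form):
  True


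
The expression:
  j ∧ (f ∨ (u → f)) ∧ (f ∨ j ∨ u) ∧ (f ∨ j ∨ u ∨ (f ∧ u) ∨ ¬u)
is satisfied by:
  {f: True, j: True, u: False}
  {j: True, u: False, f: False}
  {u: True, f: True, j: True}


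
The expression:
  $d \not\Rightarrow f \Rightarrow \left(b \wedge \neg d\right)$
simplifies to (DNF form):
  $f \vee \neg d$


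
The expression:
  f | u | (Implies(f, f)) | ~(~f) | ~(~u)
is always true.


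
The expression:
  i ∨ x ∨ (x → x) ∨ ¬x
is always true.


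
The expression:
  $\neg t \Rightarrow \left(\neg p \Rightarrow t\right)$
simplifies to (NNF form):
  $p \vee t$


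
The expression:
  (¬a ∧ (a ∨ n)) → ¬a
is always true.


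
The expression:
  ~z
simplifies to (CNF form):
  ~z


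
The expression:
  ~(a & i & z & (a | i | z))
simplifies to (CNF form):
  ~a | ~i | ~z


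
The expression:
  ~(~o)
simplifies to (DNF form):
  o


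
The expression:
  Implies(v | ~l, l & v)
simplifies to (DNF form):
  l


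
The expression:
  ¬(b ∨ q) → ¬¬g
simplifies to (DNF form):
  b ∨ g ∨ q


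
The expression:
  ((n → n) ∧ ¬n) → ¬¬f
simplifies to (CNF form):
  f ∨ n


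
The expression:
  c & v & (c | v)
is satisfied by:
  {c: True, v: True}


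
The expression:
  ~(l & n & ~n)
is always true.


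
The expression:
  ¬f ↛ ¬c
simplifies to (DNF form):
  c ∧ ¬f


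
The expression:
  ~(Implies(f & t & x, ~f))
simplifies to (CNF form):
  f & t & x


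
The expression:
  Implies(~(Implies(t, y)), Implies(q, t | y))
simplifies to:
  True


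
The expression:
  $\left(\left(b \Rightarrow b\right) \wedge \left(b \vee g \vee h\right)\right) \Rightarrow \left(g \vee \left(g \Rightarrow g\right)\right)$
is always true.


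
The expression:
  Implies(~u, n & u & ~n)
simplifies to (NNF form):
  u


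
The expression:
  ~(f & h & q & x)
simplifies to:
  ~f | ~h | ~q | ~x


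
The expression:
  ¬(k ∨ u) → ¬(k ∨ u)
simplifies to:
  True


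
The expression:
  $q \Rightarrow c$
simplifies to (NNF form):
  $c \vee \neg q$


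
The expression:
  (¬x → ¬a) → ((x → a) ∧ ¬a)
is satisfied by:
  {x: False}


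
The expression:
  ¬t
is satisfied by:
  {t: False}


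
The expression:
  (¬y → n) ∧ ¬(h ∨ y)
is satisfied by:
  {n: True, y: False, h: False}


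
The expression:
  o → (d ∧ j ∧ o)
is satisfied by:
  {j: True, d: True, o: False}
  {j: True, d: False, o: False}
  {d: True, j: False, o: False}
  {j: False, d: False, o: False}
  {o: True, j: True, d: True}


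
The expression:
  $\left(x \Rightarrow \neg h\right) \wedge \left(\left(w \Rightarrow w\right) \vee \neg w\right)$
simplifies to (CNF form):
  $\neg h \vee \neg x$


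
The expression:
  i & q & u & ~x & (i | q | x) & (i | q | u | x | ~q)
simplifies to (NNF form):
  i & q & u & ~x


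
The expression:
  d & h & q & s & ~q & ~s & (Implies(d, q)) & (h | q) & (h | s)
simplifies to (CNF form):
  False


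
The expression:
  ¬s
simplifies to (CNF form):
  ¬s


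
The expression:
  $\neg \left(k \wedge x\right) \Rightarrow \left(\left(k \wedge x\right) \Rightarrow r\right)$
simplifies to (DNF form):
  $\text{True}$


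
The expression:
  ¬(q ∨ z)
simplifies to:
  ¬q ∧ ¬z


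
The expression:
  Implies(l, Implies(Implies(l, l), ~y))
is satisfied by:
  {l: False, y: False}
  {y: True, l: False}
  {l: True, y: False}


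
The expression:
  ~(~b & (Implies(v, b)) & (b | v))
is always true.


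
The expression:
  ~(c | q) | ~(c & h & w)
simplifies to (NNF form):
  ~c | ~h | ~w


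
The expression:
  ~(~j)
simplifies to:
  j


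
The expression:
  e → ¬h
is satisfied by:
  {h: False, e: False}
  {e: True, h: False}
  {h: True, e: False}


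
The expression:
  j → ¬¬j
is always true.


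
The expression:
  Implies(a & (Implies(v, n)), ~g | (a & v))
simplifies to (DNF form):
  v | ~a | ~g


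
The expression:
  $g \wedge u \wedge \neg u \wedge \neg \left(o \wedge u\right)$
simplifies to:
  $\text{False}$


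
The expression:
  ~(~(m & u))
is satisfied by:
  {m: True, u: True}


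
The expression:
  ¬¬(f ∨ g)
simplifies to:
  f ∨ g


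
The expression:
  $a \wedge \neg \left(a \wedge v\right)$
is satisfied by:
  {a: True, v: False}


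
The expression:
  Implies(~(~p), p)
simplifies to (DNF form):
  True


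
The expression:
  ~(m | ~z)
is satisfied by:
  {z: True, m: False}
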